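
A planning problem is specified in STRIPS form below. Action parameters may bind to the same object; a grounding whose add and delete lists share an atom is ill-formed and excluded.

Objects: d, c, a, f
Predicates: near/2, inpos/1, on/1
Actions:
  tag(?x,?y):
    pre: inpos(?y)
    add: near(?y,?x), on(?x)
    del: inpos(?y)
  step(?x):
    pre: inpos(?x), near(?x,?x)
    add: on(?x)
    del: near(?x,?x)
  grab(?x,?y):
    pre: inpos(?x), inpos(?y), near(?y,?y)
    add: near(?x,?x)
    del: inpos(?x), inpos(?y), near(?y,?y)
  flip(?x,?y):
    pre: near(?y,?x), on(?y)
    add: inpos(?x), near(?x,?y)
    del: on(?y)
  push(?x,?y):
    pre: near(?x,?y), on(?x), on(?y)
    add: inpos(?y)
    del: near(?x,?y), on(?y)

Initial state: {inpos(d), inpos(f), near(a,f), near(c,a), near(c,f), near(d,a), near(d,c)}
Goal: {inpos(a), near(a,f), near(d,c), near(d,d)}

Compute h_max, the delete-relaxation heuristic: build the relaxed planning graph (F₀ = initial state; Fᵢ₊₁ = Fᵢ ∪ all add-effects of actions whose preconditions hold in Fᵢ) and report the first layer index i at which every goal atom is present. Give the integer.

F0 = init (7 atoms)
F1 = F0 ∪ {near(d,d), near(d,f), near(f,a), near(f,c), near(f,d), near(f,f), on(a), on(c), on(d), on(f)}  (17 atoms)
F2 = F1 ∪ {inpos(a), inpos(c), near(a,c), near(a,d), near(c,d)}  (22 atoms)
goal ⊆ F2  ⇒  h_max = 2

2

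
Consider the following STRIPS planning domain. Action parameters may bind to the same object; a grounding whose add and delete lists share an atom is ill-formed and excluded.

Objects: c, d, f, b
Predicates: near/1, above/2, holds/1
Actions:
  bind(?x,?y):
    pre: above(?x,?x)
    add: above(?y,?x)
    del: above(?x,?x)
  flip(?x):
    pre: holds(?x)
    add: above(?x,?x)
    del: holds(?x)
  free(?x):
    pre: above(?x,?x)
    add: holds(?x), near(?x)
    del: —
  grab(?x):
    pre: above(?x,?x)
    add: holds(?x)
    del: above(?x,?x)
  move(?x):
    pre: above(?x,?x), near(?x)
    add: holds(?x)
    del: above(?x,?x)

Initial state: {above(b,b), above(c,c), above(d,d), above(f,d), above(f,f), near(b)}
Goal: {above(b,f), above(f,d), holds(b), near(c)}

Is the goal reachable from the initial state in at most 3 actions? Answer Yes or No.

Yes

1. bind(f,b)  →  {above(b,b), above(b,f), above(c,c), above(d,d), above(f,d), near(b)}
2. free(c)  →  {above(b,b), above(b,f), above(c,c), above(d,d), above(f,d), holds(c), near(b), near(c)}
3. free(b)  →  {above(b,b), above(b,f), above(c,c), above(d,d), above(f,d), holds(b), holds(c), near(b), near(c)}
optimal plan length = 3; 3 ≤ 3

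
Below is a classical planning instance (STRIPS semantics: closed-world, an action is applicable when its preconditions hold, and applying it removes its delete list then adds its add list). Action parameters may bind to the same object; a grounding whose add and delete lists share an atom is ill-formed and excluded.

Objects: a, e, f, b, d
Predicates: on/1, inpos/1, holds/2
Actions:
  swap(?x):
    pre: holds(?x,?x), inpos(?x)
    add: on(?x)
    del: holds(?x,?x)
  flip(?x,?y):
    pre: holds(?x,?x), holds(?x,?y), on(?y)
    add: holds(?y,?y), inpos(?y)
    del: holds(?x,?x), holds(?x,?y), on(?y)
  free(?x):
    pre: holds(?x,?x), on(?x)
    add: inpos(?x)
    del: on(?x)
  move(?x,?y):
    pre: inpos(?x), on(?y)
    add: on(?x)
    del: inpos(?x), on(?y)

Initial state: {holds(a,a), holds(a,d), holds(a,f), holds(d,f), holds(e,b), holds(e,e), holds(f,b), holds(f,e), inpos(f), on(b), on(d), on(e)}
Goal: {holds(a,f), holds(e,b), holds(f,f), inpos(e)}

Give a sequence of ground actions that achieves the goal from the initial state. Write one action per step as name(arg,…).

1. flip(a,d)  →  {holds(a,f), holds(d,d), holds(d,f), holds(e,b), holds(e,e), holds(f,b), holds(f,e), inpos(d), inpos(f), on(b), on(e)}
2. free(e)  →  {holds(a,f), holds(d,d), holds(d,f), holds(e,b), holds(e,e), holds(f,b), holds(f,e), inpos(d), inpos(e), inpos(f), on(b)}
3. move(f,b)  →  {holds(a,f), holds(d,d), holds(d,f), holds(e,b), holds(e,e), holds(f,b), holds(f,e), inpos(d), inpos(e), on(f)}
4. flip(d,f)  →  {holds(a,f), holds(e,b), holds(e,e), holds(f,b), holds(f,e), holds(f,f), inpos(d), inpos(e), inpos(f)}

flip(a,d); free(e); move(f,b); flip(d,f)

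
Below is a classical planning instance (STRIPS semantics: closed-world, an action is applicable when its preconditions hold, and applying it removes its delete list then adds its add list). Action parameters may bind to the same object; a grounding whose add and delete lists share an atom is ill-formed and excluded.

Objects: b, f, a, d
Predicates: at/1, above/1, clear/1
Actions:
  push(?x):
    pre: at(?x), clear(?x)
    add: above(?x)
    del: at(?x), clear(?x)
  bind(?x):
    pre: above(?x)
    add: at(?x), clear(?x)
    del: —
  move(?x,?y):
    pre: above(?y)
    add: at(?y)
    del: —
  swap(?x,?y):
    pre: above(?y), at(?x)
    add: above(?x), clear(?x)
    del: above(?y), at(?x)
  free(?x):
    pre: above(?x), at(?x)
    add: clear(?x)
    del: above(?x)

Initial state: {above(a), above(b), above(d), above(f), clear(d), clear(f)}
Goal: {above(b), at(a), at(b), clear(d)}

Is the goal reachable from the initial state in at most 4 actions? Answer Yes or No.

1. bind(b)  →  {above(a), above(b), above(d), above(f), at(b), clear(b), clear(d), clear(f)}
2. bind(a)  →  {above(a), above(b), above(d), above(f), at(a), at(b), clear(a), clear(b), clear(d), clear(f)}
optimal plan length = 2; 2 ≤ 4

Yes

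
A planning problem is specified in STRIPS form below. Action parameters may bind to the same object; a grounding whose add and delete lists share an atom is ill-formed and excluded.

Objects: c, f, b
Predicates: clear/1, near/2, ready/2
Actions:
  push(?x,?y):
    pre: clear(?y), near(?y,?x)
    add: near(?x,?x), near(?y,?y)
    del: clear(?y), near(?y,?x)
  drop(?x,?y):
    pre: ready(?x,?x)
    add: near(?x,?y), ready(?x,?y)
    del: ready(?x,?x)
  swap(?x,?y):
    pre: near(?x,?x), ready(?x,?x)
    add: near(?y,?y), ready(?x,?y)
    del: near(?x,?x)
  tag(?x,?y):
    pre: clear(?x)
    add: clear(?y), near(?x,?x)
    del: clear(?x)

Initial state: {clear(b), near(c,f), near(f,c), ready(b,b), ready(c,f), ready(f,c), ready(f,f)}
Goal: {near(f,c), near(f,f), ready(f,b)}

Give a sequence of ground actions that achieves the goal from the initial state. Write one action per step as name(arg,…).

1. drop(f,b)  →  {clear(b), near(c,f), near(f,b), near(f,c), ready(b,b), ready(c,f), ready(f,b), ready(f,c)}
2. drop(b,f)  →  {clear(b), near(b,f), near(c,f), near(f,b), near(f,c), ready(b,f), ready(c,f), ready(f,b), ready(f,c)}
3. push(f,b)  →  {near(b,b), near(c,f), near(f,b), near(f,c), near(f,f), ready(b,f), ready(c,f), ready(f,b), ready(f,c)}

drop(f,b); drop(b,f); push(f,b)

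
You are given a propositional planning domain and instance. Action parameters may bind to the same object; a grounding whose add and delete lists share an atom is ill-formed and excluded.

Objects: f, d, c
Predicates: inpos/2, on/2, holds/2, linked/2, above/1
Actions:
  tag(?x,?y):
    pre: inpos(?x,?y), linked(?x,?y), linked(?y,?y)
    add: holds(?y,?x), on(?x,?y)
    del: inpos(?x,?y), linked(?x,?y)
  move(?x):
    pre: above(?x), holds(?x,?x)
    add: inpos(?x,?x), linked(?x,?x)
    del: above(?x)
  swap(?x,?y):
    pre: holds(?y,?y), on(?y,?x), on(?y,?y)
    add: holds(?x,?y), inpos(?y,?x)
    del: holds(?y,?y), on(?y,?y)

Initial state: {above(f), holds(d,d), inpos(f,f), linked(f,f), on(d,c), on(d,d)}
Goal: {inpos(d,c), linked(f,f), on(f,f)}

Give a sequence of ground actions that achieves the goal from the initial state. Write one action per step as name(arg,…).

1. tag(f,f)  →  {above(f), holds(d,d), holds(f,f), on(d,c), on(d,d), on(f,f)}
2. move(f)  →  {holds(d,d), holds(f,f), inpos(f,f), linked(f,f), on(d,c), on(d,d), on(f,f)}
3. swap(c,d)  →  {holds(c,d), holds(f,f), inpos(d,c), inpos(f,f), linked(f,f), on(d,c), on(f,f)}

tag(f,f); move(f); swap(c,d)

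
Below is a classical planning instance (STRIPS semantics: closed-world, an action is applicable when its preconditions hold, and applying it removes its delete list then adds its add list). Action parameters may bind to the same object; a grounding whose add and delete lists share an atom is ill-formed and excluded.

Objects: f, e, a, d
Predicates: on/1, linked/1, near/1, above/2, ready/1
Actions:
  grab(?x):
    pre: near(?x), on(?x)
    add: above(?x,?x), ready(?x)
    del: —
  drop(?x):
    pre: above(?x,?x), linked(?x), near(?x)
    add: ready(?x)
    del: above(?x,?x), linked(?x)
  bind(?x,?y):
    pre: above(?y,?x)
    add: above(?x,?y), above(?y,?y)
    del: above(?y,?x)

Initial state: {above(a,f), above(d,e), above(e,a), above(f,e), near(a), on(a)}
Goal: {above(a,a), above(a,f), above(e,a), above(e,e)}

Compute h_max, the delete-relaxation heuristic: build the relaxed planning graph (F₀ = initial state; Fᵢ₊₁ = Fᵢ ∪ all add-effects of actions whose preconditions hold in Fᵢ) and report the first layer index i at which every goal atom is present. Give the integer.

1

F0 = init (6 atoms)
F1 = F0 ∪ {above(a,a), above(a,e), above(d,d), above(e,d), above(e,e), above(e,f), above(f,a), above(f,f), ready(a)}  (15 atoms)
goal ⊆ F1  ⇒  h_max = 1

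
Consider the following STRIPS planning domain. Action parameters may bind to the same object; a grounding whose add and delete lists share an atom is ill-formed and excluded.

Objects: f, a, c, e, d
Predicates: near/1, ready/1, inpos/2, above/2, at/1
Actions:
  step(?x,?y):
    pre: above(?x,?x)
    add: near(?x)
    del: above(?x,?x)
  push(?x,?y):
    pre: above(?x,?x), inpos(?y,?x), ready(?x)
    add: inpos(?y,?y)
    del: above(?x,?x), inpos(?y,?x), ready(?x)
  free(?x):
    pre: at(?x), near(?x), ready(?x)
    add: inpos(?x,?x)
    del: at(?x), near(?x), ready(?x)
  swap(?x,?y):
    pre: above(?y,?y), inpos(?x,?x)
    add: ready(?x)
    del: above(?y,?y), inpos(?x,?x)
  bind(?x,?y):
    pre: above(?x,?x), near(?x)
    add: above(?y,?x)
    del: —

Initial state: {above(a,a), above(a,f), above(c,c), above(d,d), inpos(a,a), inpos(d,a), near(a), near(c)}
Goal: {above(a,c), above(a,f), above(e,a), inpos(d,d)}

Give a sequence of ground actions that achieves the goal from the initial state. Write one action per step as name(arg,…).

1. swap(a,d)  →  {above(a,a), above(a,f), above(c,c), inpos(d,a), near(a), near(c), ready(a)}
2. bind(a,e)  →  {above(a,a), above(a,f), above(c,c), above(e,a), inpos(d,a), near(a), near(c), ready(a)}
3. push(a,d)  →  {above(a,f), above(c,c), above(e,a), inpos(d,d), near(a), near(c)}
4. bind(c,a)  →  {above(a,c), above(a,f), above(c,c), above(e,a), inpos(d,d), near(a), near(c)}

swap(a,d); bind(a,e); push(a,d); bind(c,a)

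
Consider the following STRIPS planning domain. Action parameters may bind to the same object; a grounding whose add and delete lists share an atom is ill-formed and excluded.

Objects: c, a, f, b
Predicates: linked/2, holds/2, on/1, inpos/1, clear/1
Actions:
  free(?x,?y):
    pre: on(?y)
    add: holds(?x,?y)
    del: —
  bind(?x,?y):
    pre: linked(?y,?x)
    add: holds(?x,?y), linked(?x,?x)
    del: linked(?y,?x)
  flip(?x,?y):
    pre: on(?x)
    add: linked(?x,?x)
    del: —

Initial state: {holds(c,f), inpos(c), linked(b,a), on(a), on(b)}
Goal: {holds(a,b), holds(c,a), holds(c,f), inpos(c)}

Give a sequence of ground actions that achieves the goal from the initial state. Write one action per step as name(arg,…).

1. free(c,a)  →  {holds(c,a), holds(c,f), inpos(c), linked(b,a), on(a), on(b)}
2. free(a,b)  →  {holds(a,b), holds(c,a), holds(c,f), inpos(c), linked(b,a), on(a), on(b)}

free(c,a); free(a,b)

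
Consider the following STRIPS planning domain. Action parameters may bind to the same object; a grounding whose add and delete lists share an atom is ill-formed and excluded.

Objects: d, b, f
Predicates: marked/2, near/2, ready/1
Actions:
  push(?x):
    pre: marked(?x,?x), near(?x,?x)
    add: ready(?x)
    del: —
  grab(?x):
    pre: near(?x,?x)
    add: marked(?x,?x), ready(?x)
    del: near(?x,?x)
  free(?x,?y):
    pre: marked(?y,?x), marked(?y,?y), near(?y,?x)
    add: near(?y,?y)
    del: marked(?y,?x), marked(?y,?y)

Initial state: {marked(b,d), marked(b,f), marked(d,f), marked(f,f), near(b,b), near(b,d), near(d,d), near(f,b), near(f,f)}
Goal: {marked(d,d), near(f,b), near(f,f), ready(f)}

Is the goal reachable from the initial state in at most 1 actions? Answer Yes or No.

1. push(f)  →  {marked(b,d), marked(b,f), marked(d,f), marked(f,f), near(b,b), near(b,d), near(d,d), near(f,b), near(f,f), ready(f)}
2. grab(d)  →  {marked(b,d), marked(b,f), marked(d,d), marked(d,f), marked(f,f), near(b,b), near(b,d), near(f,b), near(f,f), ready(d), ready(f)}
optimal plan length = 2; 2 > 1

No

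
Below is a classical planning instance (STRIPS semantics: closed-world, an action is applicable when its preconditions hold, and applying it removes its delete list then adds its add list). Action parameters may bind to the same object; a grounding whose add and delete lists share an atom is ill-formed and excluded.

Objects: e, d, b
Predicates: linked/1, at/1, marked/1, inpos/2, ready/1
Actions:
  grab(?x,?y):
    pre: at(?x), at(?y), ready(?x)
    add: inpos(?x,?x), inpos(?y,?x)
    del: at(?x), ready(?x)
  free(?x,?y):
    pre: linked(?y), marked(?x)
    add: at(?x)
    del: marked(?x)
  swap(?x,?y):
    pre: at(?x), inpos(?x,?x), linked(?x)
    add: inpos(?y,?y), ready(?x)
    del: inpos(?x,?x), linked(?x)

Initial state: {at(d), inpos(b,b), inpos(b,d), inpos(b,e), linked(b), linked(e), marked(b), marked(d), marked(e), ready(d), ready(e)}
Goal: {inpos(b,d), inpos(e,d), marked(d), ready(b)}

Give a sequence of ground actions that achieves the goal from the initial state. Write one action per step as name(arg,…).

1. free(e,e)  →  {at(d), at(e), inpos(b,b), inpos(b,d), inpos(b,e), linked(b), linked(e), marked(b), marked(d), ready(d), ready(e)}
2. grab(d,e)  →  {at(e), inpos(b,b), inpos(b,d), inpos(b,e), inpos(d,d), inpos(e,d), linked(b), linked(e), marked(b), marked(d), ready(e)}
3. free(b,e)  →  {at(b), at(e), inpos(b,b), inpos(b,d), inpos(b,e), inpos(d,d), inpos(e,d), linked(b), linked(e), marked(d), ready(e)}
4. swap(b,e)  →  {at(b), at(e), inpos(b,d), inpos(b,e), inpos(d,d), inpos(e,d), inpos(e,e), linked(e), marked(d), ready(b), ready(e)}

free(e,e); grab(d,e); free(b,e); swap(b,e)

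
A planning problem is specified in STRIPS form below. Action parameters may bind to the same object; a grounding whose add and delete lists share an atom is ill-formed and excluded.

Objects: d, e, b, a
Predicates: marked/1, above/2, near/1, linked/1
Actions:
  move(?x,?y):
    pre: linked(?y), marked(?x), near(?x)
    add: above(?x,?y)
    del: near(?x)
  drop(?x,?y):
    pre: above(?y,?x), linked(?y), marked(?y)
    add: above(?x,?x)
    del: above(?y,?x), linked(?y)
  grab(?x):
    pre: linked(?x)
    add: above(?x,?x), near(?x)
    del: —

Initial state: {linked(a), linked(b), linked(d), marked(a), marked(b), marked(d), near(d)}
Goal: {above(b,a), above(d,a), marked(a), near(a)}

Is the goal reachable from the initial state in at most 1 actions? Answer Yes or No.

No

1. move(d,a)  →  {above(d,a), linked(a), linked(b), linked(d), marked(a), marked(b), marked(d)}
2. grab(b)  →  {above(b,b), above(d,a), linked(a), linked(b), linked(d), marked(a), marked(b), marked(d), near(b)}
3. move(b,a)  →  {above(b,a), above(b,b), above(d,a), linked(a), linked(b), linked(d), marked(a), marked(b), marked(d)}
4. grab(a)  →  {above(a,a), above(b,a), above(b,b), above(d,a), linked(a), linked(b), linked(d), marked(a), marked(b), marked(d), near(a)}
optimal plan length = 4; 4 > 1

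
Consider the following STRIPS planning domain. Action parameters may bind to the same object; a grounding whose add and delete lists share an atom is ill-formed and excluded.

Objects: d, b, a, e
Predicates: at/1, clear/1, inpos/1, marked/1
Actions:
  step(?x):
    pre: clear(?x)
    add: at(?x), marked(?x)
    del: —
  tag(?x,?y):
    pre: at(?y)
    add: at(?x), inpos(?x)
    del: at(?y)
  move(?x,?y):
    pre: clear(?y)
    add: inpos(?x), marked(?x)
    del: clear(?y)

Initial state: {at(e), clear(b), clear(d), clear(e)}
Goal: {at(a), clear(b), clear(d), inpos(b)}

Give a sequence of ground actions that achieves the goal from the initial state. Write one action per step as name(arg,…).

1. tag(b,e)  →  {at(b), clear(b), clear(d), clear(e), inpos(b)}
2. tag(a,b)  →  {at(a), clear(b), clear(d), clear(e), inpos(a), inpos(b)}

tag(b,e); tag(a,b)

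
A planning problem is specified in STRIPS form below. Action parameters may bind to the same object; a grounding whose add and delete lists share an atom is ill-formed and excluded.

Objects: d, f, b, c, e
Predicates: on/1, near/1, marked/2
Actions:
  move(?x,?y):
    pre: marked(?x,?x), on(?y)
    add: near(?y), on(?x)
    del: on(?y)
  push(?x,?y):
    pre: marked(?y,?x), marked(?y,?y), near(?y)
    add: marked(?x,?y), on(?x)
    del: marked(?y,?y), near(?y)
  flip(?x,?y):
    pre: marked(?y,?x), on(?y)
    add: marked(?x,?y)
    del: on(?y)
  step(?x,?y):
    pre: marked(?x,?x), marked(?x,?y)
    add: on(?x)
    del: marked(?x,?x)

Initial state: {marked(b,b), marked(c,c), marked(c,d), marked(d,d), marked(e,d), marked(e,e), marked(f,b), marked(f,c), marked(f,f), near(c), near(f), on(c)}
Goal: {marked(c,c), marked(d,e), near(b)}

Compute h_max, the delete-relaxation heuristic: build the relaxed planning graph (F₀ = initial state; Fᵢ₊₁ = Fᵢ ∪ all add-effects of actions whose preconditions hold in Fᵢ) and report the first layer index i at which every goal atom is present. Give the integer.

2

F0 = init (12 atoms)
F1 = F0 ∪ {marked(b,f), marked(c,f), marked(d,c), on(b), on(d), on(e), on(f)}  (19 atoms)
F2 = F1 ∪ {marked(d,e), near(b), near(d), near(e)}  (23 atoms)
goal ⊆ F2  ⇒  h_max = 2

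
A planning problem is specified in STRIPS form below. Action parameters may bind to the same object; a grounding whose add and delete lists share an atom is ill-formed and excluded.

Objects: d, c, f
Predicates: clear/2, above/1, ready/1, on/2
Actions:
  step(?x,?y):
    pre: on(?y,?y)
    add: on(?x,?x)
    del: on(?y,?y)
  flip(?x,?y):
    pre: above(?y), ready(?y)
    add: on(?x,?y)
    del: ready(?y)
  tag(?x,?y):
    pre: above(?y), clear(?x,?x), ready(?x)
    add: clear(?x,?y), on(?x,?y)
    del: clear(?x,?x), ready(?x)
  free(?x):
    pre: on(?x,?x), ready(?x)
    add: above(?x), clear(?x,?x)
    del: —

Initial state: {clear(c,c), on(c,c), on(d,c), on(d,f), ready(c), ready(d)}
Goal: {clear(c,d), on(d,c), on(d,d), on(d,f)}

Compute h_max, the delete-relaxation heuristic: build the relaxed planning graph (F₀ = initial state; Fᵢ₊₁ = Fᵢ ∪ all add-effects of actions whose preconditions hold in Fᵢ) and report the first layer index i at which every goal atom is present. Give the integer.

3

F0 = init (6 atoms)
F1 = F0 ∪ {above(c), on(d,d), on(f,f)}  (9 atoms)
F2 = F1 ∪ {above(d), clear(d,d), on(f,c)}  (12 atoms)
F3 = F2 ∪ {clear(c,d), clear(d,c), on(c,d), on(f,d)}  (16 atoms)
goal ⊆ F3  ⇒  h_max = 3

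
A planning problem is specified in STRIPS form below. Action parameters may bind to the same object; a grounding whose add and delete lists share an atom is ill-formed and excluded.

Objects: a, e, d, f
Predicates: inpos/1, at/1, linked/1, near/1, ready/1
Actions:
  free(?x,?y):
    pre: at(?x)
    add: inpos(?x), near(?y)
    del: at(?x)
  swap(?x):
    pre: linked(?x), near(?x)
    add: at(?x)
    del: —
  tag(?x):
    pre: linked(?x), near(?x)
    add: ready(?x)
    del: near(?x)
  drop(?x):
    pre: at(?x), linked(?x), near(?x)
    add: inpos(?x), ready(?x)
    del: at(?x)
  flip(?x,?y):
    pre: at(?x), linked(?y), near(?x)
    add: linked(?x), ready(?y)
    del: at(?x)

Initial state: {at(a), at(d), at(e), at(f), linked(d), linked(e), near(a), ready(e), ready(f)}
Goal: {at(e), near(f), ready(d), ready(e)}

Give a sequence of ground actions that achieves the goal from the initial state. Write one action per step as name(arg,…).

1. free(a,f)  →  {at(d), at(e), at(f), inpos(a), linked(d), linked(e), near(a), near(f), ready(e), ready(f)}
2. flip(f,d)  →  {at(d), at(e), inpos(a), linked(d), linked(e), linked(f), near(a), near(f), ready(d), ready(e), ready(f)}

free(a,f); flip(f,d)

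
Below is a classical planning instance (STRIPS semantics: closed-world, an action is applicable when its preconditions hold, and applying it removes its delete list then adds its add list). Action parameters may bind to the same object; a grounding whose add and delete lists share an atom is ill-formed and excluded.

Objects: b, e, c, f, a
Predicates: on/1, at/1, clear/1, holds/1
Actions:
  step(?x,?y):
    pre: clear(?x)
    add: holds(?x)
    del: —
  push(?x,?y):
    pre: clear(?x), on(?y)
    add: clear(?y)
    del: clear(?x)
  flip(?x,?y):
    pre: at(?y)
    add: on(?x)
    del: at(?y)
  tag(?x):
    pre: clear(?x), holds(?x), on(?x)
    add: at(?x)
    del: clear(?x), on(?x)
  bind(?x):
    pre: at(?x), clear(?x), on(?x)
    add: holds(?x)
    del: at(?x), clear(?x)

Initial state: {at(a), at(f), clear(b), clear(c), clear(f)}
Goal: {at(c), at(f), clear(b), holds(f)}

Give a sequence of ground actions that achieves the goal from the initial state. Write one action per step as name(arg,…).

1. step(c,b)  →  {at(a), at(f), clear(b), clear(c), clear(f), holds(c)}
2. step(f,b)  →  {at(a), at(f), clear(b), clear(c), clear(f), holds(c), holds(f)}
3. flip(c,a)  →  {at(f), clear(b), clear(c), clear(f), holds(c), holds(f), on(c)}
4. tag(c)  →  {at(c), at(f), clear(b), clear(f), holds(c), holds(f)}

step(c,b); step(f,b); flip(c,a); tag(c)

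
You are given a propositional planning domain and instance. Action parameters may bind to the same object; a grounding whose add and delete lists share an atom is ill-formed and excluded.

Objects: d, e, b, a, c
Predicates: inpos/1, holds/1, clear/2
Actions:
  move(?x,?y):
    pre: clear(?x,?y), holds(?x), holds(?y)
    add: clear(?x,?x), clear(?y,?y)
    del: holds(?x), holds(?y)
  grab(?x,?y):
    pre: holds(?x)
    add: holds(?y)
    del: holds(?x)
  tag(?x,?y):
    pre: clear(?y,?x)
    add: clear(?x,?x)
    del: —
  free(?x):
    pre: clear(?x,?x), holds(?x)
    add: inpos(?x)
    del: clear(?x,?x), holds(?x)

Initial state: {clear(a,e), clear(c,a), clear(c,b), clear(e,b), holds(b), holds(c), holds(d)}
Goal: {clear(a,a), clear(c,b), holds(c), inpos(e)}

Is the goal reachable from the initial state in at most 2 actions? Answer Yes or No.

No

1. grab(d,e)  →  {clear(a,e), clear(c,a), clear(c,b), clear(e,b), holds(b), holds(c), holds(e)}
2. tag(e,a)  →  {clear(a,e), clear(c,a), clear(c,b), clear(e,b), clear(e,e), holds(b), holds(c), holds(e)}
3. tag(a,c)  →  {clear(a,a), clear(a,e), clear(c,a), clear(c,b), clear(e,b), clear(e,e), holds(b), holds(c), holds(e)}
4. free(e)  →  {clear(a,a), clear(a,e), clear(c,a), clear(c,b), clear(e,b), holds(b), holds(c), inpos(e)}
optimal plan length = 4; 4 > 2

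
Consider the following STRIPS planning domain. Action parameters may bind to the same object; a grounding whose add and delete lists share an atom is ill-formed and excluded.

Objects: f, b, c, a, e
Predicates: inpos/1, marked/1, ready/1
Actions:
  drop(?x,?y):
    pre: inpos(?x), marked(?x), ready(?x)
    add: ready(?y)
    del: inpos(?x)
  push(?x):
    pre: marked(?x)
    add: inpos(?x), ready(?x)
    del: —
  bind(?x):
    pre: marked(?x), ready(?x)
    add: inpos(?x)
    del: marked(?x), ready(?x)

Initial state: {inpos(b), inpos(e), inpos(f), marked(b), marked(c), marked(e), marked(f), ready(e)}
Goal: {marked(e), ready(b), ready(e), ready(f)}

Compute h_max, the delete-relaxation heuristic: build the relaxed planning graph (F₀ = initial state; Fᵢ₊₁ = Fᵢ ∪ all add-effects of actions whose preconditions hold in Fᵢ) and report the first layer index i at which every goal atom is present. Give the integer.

F0 = init (8 atoms)
F1 = F0 ∪ {inpos(c), ready(a), ready(b), ready(c), ready(f)}  (13 atoms)
goal ⊆ F1  ⇒  h_max = 1

1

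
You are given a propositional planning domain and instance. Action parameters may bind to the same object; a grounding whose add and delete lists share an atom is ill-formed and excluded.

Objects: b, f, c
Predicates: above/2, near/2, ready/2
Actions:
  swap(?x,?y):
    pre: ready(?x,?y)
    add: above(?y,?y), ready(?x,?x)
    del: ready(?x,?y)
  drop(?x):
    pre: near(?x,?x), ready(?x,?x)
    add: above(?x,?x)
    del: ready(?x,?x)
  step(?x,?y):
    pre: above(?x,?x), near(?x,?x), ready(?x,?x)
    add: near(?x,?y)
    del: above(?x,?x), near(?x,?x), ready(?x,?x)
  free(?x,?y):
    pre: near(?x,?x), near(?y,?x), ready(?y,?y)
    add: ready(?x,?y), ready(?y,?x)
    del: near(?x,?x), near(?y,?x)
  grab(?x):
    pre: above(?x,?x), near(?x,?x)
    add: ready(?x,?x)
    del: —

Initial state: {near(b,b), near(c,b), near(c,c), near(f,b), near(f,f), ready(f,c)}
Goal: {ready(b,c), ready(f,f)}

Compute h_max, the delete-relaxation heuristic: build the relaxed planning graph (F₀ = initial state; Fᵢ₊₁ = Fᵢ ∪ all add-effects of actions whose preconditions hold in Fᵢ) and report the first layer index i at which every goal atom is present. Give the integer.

3

F0 = init (6 atoms)
F1 = F0 ∪ {above(c,c), ready(f,f)}  (8 atoms)
F2 = F1 ∪ {above(f,f), ready(b,f), ready(c,c), ready(f,b)}  (12 atoms)
F3 = F2 ∪ {above(b,b), near(c,f), near(f,c), ready(b,b), ready(b,c), ready(c,b)}  (18 atoms)
goal ⊆ F3  ⇒  h_max = 3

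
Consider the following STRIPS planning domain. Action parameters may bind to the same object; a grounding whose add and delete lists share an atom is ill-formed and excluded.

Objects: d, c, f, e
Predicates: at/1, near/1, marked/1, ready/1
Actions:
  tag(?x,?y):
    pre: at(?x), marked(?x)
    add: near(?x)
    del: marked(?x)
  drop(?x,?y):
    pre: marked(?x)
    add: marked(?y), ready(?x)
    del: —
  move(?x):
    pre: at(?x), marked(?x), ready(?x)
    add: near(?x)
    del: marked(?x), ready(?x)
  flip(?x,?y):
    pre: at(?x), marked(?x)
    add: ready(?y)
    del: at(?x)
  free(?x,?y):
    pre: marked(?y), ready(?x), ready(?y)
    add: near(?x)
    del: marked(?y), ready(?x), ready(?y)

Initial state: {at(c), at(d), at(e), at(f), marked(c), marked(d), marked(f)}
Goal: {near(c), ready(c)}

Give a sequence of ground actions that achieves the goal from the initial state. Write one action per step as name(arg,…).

1. tag(c,d)  →  {at(c), at(d), at(e), at(f), marked(d), marked(f), near(c)}
2. flip(d,c)  →  {at(c), at(e), at(f), marked(d), marked(f), near(c), ready(c)}

tag(c,d); flip(d,c)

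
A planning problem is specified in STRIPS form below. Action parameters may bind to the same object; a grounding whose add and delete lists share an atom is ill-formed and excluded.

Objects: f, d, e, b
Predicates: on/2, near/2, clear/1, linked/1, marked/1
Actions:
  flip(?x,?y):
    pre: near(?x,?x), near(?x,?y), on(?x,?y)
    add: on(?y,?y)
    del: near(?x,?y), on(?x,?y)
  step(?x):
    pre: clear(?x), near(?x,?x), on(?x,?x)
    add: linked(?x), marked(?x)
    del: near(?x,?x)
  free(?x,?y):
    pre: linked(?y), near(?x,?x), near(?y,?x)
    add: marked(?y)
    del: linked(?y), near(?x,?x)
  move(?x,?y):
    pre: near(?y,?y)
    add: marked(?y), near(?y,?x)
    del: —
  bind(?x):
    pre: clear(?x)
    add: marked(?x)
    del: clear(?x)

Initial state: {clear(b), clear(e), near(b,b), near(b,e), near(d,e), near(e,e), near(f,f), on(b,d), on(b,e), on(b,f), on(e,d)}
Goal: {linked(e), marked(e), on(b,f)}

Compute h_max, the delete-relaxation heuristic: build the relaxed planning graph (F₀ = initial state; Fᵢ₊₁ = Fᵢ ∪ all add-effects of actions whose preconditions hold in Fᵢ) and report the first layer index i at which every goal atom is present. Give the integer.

2

F0 = init (11 atoms)
F1 = F0 ∪ {marked(b), marked(e), marked(f), near(b,d), near(b,f), near(e,b), near(e,d), near(e,f), near(f,b), near(f,d), near(f,e), on(e,e)}  (23 atoms)
F2 = F1 ∪ {linked(e), on(d,d), on(f,f)}  (26 atoms)
goal ⊆ F2  ⇒  h_max = 2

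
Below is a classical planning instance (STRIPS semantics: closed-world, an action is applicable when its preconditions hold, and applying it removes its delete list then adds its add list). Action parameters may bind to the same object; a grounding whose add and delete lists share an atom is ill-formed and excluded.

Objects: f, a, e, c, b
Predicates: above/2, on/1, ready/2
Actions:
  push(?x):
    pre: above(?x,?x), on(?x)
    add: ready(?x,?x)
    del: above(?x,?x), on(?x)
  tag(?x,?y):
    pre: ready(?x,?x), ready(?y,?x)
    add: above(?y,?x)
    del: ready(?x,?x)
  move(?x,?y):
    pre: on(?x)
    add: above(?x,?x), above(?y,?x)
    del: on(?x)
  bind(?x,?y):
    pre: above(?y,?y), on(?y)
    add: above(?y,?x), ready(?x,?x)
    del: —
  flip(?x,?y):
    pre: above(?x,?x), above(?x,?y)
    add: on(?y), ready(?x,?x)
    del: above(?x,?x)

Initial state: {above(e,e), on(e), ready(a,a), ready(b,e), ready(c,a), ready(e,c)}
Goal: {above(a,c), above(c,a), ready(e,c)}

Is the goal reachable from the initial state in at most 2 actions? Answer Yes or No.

No

1. tag(a,c)  →  {above(c,a), above(e,e), on(e), ready(b,e), ready(c,a), ready(e,c)}
2. bind(c,e)  →  {above(c,a), above(e,c), above(e,e), on(e), ready(b,e), ready(c,a), ready(c,c), ready(e,c)}
3. flip(e,c)  →  {above(c,a), above(e,c), on(c), on(e), ready(b,e), ready(c,a), ready(c,c), ready(e,c), ready(e,e)}
4. move(c,a)  →  {above(a,c), above(c,a), above(c,c), above(e,c), on(e), ready(b,e), ready(c,a), ready(c,c), ready(e,c), ready(e,e)}
optimal plan length = 4; 4 > 2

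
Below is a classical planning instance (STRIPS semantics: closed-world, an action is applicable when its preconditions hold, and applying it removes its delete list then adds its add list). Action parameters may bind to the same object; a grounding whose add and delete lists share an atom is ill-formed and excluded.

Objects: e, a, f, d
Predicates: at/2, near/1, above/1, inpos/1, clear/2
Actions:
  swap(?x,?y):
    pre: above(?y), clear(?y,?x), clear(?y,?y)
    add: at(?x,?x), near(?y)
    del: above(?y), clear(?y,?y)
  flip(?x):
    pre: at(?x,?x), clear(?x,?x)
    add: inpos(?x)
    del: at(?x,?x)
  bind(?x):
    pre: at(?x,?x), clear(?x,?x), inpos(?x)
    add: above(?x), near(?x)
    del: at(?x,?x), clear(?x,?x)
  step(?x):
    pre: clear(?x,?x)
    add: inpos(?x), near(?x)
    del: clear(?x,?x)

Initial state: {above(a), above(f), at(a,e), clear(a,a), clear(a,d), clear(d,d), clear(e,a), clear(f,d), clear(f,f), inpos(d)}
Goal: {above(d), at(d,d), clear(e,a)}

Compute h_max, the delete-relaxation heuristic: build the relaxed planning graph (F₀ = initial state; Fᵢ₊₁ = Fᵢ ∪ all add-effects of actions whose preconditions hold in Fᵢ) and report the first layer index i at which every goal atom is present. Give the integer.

F0 = init (10 atoms)
F1 = F0 ∪ {at(a,a), at(d,d), at(f,f), inpos(a), inpos(f), near(a), near(d), near(f)}  (18 atoms)
F2 = F1 ∪ {above(d)}  (19 atoms)
goal ⊆ F2  ⇒  h_max = 2

2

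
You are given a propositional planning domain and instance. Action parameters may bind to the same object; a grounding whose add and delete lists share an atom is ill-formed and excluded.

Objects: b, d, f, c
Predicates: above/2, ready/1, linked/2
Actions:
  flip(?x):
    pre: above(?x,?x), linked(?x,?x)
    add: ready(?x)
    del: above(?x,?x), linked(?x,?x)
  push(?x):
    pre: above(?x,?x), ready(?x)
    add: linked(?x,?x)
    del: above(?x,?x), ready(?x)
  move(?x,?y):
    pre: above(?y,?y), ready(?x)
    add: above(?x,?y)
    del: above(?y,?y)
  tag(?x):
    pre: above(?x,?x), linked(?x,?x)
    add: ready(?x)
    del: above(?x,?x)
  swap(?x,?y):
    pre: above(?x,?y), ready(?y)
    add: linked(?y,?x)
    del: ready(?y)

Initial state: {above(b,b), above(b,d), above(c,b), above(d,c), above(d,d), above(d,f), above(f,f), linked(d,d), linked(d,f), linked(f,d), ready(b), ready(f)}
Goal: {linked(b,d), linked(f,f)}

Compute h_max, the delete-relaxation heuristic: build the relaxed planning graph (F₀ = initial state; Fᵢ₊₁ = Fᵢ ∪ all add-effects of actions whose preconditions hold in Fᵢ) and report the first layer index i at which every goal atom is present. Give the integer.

F0 = init (12 atoms)
F1 = F0 ∪ {above(b,f), above(f,b), above(f,d), linked(b,b), linked(b,c), linked(f,f), ready(d)}  (19 atoms)
F2 = F1 ∪ {above(d,b), linked(b,f), linked(d,b), linked(f,b)}  (23 atoms)
F3 = F2 ∪ {linked(b,d)}  (24 atoms)
goal ⊆ F3  ⇒  h_max = 3

3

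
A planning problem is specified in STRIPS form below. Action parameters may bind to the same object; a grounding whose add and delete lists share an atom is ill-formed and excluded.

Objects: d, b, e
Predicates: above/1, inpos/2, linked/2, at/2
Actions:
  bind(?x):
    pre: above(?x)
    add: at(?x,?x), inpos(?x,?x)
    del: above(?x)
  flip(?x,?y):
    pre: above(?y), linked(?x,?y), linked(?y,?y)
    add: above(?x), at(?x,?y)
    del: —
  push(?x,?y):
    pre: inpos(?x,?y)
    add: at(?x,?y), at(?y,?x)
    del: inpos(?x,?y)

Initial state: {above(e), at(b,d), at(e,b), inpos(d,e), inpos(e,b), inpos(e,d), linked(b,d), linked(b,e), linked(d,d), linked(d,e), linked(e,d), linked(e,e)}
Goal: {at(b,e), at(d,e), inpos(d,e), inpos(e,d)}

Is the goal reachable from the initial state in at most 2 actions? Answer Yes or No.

Yes

1. flip(d,e)  →  {above(d), above(e), at(b,d), at(d,e), at(e,b), inpos(d,e), inpos(e,b), inpos(e,d), linked(b,d), linked(b,e), linked(d,d), linked(d,e), linked(e,d), linked(e,e)}
2. flip(b,e)  →  {above(b), above(d), above(e), at(b,d), at(b,e), at(d,e), at(e,b), inpos(d,e), inpos(e,b), inpos(e,d), linked(b,d), linked(b,e), linked(d,d), linked(d,e), linked(e,d), linked(e,e)}
optimal plan length = 2; 2 ≤ 2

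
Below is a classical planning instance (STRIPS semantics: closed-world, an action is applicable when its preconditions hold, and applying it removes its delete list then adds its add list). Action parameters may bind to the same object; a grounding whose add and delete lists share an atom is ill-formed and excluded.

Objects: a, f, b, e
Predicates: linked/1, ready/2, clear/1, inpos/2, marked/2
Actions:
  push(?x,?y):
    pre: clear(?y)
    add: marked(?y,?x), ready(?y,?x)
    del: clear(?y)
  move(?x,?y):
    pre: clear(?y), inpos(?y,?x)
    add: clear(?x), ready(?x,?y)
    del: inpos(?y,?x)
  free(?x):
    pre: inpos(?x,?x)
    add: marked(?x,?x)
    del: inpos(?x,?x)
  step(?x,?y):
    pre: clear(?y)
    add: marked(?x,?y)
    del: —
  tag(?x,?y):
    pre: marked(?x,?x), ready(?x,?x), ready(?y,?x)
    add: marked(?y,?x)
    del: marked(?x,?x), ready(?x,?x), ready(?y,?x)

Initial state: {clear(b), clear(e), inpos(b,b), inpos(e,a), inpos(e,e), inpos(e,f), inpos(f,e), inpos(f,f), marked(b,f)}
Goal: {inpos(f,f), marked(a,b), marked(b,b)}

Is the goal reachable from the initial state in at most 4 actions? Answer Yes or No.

1. free(b)  →  {clear(b), clear(e), inpos(e,a), inpos(e,e), inpos(e,f), inpos(f,e), inpos(f,f), marked(b,b), marked(b,f)}
2. step(a,b)  →  {clear(b), clear(e), inpos(e,a), inpos(e,e), inpos(e,f), inpos(f,e), inpos(f,f), marked(a,b), marked(b,b), marked(b,f)}
optimal plan length = 2; 2 ≤ 4

Yes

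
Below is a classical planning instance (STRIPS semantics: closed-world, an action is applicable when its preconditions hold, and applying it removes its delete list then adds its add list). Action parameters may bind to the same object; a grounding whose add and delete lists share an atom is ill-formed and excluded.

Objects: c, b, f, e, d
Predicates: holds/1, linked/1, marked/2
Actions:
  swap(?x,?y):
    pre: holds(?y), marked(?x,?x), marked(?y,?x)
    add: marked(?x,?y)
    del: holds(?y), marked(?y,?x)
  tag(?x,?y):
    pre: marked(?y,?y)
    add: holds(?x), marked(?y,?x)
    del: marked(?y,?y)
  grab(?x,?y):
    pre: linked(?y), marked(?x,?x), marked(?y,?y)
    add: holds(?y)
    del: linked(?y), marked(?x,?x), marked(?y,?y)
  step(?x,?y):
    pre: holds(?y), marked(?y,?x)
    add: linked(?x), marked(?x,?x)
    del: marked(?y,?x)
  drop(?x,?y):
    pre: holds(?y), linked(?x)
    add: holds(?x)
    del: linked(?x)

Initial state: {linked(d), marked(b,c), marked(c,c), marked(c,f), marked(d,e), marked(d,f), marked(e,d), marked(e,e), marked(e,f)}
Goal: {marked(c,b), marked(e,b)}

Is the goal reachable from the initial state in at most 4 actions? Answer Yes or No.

Yes

1. tag(b,c)  →  {holds(b), linked(d), marked(b,c), marked(c,b), marked(c,f), marked(d,e), marked(d,f), marked(e,d), marked(e,e), marked(e,f)}
2. tag(b,e)  →  {holds(b), linked(d), marked(b,c), marked(c,b), marked(c,f), marked(d,e), marked(d,f), marked(e,b), marked(e,d), marked(e,f)}
optimal plan length = 2; 2 ≤ 4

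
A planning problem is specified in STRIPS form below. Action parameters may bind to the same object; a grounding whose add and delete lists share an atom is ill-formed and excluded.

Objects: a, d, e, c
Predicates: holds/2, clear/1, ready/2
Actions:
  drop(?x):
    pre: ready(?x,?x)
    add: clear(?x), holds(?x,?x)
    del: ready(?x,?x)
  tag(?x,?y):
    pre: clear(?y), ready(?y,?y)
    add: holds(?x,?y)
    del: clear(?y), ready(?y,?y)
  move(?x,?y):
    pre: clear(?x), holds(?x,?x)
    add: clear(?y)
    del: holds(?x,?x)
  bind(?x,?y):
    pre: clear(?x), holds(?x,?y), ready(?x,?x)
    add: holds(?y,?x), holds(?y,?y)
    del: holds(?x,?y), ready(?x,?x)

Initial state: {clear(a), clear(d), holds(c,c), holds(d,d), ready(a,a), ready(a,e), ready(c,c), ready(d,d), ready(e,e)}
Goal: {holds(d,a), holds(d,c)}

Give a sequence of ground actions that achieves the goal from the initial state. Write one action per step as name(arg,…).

1. tag(d,a)  →  {clear(d), holds(c,c), holds(d,a), holds(d,d), ready(a,e), ready(c,c), ready(d,d), ready(e,e)}
2. move(d,c)  →  {clear(c), clear(d), holds(c,c), holds(d,a), ready(a,e), ready(c,c), ready(d,d), ready(e,e)}
3. tag(d,c)  →  {clear(d), holds(c,c), holds(d,a), holds(d,c), ready(a,e), ready(d,d), ready(e,e)}

tag(d,a); move(d,c); tag(d,c)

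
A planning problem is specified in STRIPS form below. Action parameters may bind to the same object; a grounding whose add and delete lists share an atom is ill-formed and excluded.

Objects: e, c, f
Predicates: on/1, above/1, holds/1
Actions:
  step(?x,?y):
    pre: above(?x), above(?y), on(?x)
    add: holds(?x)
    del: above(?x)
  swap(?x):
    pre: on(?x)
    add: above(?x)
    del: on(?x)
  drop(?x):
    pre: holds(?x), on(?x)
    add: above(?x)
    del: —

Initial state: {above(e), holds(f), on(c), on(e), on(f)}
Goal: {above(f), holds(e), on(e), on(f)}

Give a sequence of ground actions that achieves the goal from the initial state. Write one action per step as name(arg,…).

step(e,e); drop(f)

1. step(e,e)  →  {holds(e), holds(f), on(c), on(e), on(f)}
2. drop(f)  →  {above(f), holds(e), holds(f), on(c), on(e), on(f)}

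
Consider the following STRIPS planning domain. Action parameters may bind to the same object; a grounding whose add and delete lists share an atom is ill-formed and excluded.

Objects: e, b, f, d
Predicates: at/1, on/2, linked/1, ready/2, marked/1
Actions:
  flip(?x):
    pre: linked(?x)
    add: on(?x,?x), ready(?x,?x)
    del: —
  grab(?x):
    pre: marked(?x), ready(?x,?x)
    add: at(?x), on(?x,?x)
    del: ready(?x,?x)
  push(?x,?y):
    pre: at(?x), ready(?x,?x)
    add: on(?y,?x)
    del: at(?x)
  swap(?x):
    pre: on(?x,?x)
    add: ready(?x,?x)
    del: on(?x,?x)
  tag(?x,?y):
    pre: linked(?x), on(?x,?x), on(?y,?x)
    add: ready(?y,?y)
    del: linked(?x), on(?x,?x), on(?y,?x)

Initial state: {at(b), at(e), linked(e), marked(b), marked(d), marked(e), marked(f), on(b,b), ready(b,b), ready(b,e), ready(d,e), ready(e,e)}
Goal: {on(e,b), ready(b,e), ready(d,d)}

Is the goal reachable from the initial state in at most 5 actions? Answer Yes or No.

Yes

1. flip(e)  →  {at(b), at(e), linked(e), marked(b), marked(d), marked(e), marked(f), on(b,b), on(e,e), ready(b,b), ready(b,e), ready(d,e), ready(e,e)}
2. push(e,d)  →  {at(b), linked(e), marked(b), marked(d), marked(e), marked(f), on(b,b), on(d,e), on(e,e), ready(b,b), ready(b,e), ready(d,e), ready(e,e)}
3. push(b,e)  →  {linked(e), marked(b), marked(d), marked(e), marked(f), on(b,b), on(d,e), on(e,b), on(e,e), ready(b,b), ready(b,e), ready(d,e), ready(e,e)}
4. tag(e,d)  →  {marked(b), marked(d), marked(e), marked(f), on(b,b), on(e,b), ready(b,b), ready(b,e), ready(d,d), ready(d,e), ready(e,e)}
optimal plan length = 4; 4 ≤ 5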